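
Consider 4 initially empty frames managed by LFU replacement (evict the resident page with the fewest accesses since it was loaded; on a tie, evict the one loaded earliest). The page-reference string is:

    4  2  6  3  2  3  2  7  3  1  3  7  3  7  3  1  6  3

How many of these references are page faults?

4 -> miss, frames (4)
2 -> miss, frames (4 2)
6 -> miss, frames (4 2 6)
3 -> miss, frames (4 2 6 3)
2 -> hit
3 -> hit
2 -> hit
7 -> miss, evict 4, frames (2 6 3 7)
3 -> hit
1 -> miss, evict 6, frames (2 3 7 1)
3 -> hit
7 -> hit
3 -> hit
7 -> hit
3 -> hit
1 -> hit
6 -> miss, evict 1, frames (2 3 7 6)
3 -> hit
Page faults: 7.

7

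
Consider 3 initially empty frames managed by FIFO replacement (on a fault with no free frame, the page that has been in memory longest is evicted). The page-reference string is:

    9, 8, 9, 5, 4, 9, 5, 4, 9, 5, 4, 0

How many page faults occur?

9 -> fault, frames (9)
8 -> fault, frames (9 8)
9 -> hit
5 -> fault, frames (9 8 5)
4 -> fault, evict 9, frames (8 5 4)
9 -> fault, evict 8, frames (5 4 9)
5 -> hit
4 -> hit
9 -> hit
5 -> hit
4 -> hit
0 -> fault, evict 5, frames (4 9 0)
Page faults: 6.

6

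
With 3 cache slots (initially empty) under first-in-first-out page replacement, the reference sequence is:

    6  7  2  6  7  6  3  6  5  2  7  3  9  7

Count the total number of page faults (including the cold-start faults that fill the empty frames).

10

6 → fault, frames [6]
7 → fault, frames [6, 7]
2 → fault, frames [6, 7, 2]
6 → hit
7 → hit
6 → hit
3 → fault, evict 6, frames [7, 2, 3]
6 → fault, evict 7, frames [2, 3, 6]
5 → fault, evict 2, frames [3, 6, 5]
2 → fault, evict 3, frames [6, 5, 2]
7 → fault, evict 6, frames [5, 2, 7]
3 → fault, evict 5, frames [2, 7, 3]
9 → fault, evict 2, frames [7, 3, 9]
7 → hit
Page faults: 10.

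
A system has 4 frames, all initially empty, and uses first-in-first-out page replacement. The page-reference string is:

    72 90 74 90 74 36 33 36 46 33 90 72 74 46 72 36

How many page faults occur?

72 -> miss, frames (72)
90 -> miss, frames (72 90)
74 -> miss, frames (72 90 74)
90 -> hit
74 -> hit
36 -> miss, frames (72 90 74 36)
33 -> miss, evict 72, frames (90 74 36 33)
36 -> hit
46 -> miss, evict 90, frames (74 36 33 46)
33 -> hit
90 -> miss, evict 74, frames (36 33 46 90)
72 -> miss, evict 36, frames (33 46 90 72)
74 -> miss, evict 33, frames (46 90 72 74)
46 -> hit
72 -> hit
36 -> miss, evict 46, frames (90 72 74 36)
Page faults: 10.

10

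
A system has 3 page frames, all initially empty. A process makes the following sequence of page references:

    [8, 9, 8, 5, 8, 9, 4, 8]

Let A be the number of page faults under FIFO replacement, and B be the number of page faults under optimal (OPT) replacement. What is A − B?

Under FIFO: F F . F . . F F → 5 faults.
Under OPT: F F . F . . F . → 4 faults.
A − B = 5 − 4 = 1.

1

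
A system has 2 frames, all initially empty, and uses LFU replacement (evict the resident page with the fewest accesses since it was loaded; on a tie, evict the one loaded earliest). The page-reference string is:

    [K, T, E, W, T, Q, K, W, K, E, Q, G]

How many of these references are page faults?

11

K: fault, frames [K]
T: fault, frames [K, T]
E: fault, evict K, frames [T, E]
W: fault, evict T, frames [E, W]
T: fault, evict E, frames [W, T]
Q: fault, evict W, frames [T, Q]
K: fault, evict T, frames [Q, K]
W: fault, evict Q, frames [K, W]
K: hit
E: fault, evict W, frames [K, E]
Q: fault, evict E, frames [K, Q]
G: fault, evict Q, frames [K, G]
Page faults: 11.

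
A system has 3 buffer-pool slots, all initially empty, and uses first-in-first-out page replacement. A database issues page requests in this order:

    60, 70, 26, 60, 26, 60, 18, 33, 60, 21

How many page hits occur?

3

60 → miss, frames [60]
70 → miss, frames [60, 70]
26 → miss, frames [60, 70, 26]
60 → hit
26 → hit
60 → hit
18 → miss, evict 60, frames [70, 26, 18]
33 → miss, evict 70, frames [26, 18, 33]
60 → miss, evict 26, frames [18, 33, 60]
21 → miss, evict 18, frames [33, 60, 21]
Hits: 3.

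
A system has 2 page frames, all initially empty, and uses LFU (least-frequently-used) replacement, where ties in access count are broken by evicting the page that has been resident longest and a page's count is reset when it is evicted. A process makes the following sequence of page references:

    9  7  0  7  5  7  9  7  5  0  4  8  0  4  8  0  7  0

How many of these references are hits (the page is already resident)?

5

9 -> miss, frames {9}
7 -> miss, frames {9,7}
0 -> miss, evict 9, frames {7,0}
7 -> hit
5 -> miss, evict 0, frames {7,5}
7 -> hit
9 -> miss, evict 5, frames {7,9}
7 -> hit
5 -> miss, evict 9, frames {7,5}
0 -> miss, evict 5, frames {7,0}
4 -> miss, evict 0, frames {7,4}
8 -> miss, evict 4, frames {7,8}
0 -> miss, evict 8, frames {7,0}
4 -> miss, evict 0, frames {7,4}
8 -> miss, evict 4, frames {7,8}
0 -> miss, evict 8, frames {7,0}
7 -> hit
0 -> hit
Hits: 5.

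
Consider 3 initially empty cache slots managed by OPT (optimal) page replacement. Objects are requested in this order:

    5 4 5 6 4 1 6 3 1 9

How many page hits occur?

4

5 → miss, frames [5]
4 → miss, frames [5, 4]
5 → hit
6 → miss, frames [5, 4, 6]
4 → hit
1 → miss, evict 4, frames [5, 6, 1]
6 → hit
3 → miss, evict 6, frames [5, 1, 3]
1 → hit
9 → miss, evict 3, frames [5, 1, 9]
Hits: 4.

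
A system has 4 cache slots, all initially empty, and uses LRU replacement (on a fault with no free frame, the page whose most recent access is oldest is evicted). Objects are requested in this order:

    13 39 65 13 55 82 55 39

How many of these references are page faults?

13: fault, frames [13]
39: fault, frames [13, 39]
65: fault, frames [13, 39, 65]
13: hit
55: fault, frames [39, 65, 13, 55]
82: fault, evict 39, frames [65, 13, 55, 82]
55: hit
39: fault, evict 65, frames [13, 82, 55, 39]
Page faults: 6.

6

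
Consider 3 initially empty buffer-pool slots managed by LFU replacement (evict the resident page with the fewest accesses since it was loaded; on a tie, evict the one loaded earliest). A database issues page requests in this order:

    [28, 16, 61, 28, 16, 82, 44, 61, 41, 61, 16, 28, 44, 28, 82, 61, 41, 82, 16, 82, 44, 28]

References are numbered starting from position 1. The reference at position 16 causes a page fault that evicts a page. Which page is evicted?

82

pos 1: 28: fault, frames (28)
pos 2: 16: fault, frames (28 16)
pos 3: 61: fault, frames (28 16 61)
pos 4: 28: hit
pos 5: 16: hit
pos 6: 82: fault, evict 61, frames (28 16 82)
pos 7: 44: fault, evict 82, frames (28 16 44)
pos 8: 61: fault, evict 44, frames (28 16 61)
pos 9: 41: fault, evict 61, frames (28 16 41)
pos 10: 61: fault, evict 41, frames (28 16 61)
pos 11: 16: hit
pos 12: 28: hit
pos 13: 44: fault, evict 61, frames (28 16 44)
pos 14: 28: hit
pos 15: 82: fault, evict 44, frames (28 16 82)
pos 16: 61: fault, evict 82, frames (28 16 61)
At position 16, page 82 is evicted.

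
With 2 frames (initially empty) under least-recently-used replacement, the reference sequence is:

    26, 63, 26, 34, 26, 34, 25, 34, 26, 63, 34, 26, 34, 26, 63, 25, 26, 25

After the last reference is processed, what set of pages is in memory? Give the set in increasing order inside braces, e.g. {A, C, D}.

26: fault, frames [26]
63: fault, frames [26, 63]
26: hit
34: fault, evict 63, frames [26, 34]
26: hit
34: hit
25: fault, evict 26, frames [34, 25]
34: hit
26: fault, evict 25, frames [34, 26]
63: fault, evict 34, frames [26, 63]
34: fault, evict 26, frames [63, 34]
26: fault, evict 63, frames [34, 26]
34: hit
26: hit
63: fault, evict 34, frames [26, 63]
25: fault, evict 26, frames [63, 25]
26: fault, evict 63, frames [25, 26]
25: hit

{25, 26}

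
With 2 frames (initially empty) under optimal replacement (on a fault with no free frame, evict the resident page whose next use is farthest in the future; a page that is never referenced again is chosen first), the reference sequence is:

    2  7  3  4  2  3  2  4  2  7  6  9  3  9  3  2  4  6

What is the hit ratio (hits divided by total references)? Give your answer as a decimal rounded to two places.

2 → miss, frames (2)
7 → miss, frames (2 7)
3 → miss, evict 7, frames (2 3)
4 → miss, evict 3, frames (2 4)
2 → hit
3 → miss, evict 4, frames (2 3)
2 → hit
4 → miss, evict 3, frames (2 4)
2 → hit
7 → miss, evict 4, frames (2 7)
6 → miss, evict 7, frames (2 6)
9 → miss, evict 6, frames (2 9)
3 → miss, evict 2, frames (9 3)
9 → hit
3 → hit
2 → miss, evict 3, frames (9 2)
4 → miss, evict 2, frames (9 4)
6 → miss, evict 4, frames (9 6)
Hits: 5 of 18 references → 5/18 = 0.2778.

0.28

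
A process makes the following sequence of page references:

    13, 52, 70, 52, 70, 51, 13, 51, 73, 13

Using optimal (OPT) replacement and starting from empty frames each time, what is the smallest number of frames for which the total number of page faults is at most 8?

2

f=1: 10 faults
f=2: 6 faults
f=3: 5 faults
f=4: 5 faults
f=5: 5 faults
Smallest f with faults ≤ 8 is 2.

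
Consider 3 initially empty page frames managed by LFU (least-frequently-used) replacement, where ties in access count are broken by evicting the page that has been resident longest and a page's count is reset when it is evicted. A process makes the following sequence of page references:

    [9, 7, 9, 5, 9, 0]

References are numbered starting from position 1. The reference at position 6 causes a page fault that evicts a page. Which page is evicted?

7

pos 1: 9: fault, frames (9)
pos 2: 7: fault, frames (9 7)
pos 3: 9: hit
pos 4: 5: fault, frames (9 7 5)
pos 5: 9: hit
pos 6: 0: fault, evict 7, frames (9 5 0)
At position 6, page 7 is evicted.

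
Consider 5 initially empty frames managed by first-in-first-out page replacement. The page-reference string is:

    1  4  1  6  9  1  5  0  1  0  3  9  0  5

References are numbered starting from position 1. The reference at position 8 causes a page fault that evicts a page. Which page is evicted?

1

pos 1: 1: fault, frames {1}
pos 2: 4: fault, frames {1,4}
pos 3: 1: hit
pos 4: 6: fault, frames {1,4,6}
pos 5: 9: fault, frames {1,4,6,9}
pos 6: 1: hit
pos 7: 5: fault, frames {1,4,6,9,5}
pos 8: 0: fault, evict 1, frames {4,6,9,5,0}
At position 8, page 1 is evicted.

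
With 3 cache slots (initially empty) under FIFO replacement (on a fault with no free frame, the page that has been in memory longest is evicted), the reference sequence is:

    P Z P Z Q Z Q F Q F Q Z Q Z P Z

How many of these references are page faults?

P → fault, frames (P)
Z → fault, frames (P Z)
P → hit
Z → hit
Q → fault, frames (P Z Q)
Z → hit
Q → hit
F → fault, evict P, frames (Z Q F)
Q → hit
F → hit
Q → hit
Z → hit
Q → hit
Z → hit
P → fault, evict Z, frames (Q F P)
Z → fault, evict Q, frames (F P Z)
Page faults: 6.

6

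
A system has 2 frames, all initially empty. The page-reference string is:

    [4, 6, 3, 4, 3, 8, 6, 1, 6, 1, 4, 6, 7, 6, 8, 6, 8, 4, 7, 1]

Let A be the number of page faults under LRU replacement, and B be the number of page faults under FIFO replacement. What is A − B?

-1

Under LRU: F F F F . F F F . . F F F . F . . F F F → 14 faults.
Under FIFO: F F F F . F F F . . F F F . F F . F F F → 15 faults.
A − B = 14 − 15 = -1.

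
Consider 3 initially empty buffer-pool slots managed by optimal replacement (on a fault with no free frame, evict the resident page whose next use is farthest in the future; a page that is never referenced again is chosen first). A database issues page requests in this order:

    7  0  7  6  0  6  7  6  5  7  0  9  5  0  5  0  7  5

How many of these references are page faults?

6

7: fault, frames [7]
0: fault, frames [7, 0]
7: hit
6: fault, frames [7, 0, 6]
0: hit
6: hit
7: hit
6: hit
5: fault, evict 6, frames [7, 0, 5]
7: hit
0: hit
9: fault, evict 7, frames [0, 5, 9]
5: hit
0: hit
5: hit
0: hit
7: fault, evict 9, frames [0, 5, 7]
5: hit
Page faults: 6.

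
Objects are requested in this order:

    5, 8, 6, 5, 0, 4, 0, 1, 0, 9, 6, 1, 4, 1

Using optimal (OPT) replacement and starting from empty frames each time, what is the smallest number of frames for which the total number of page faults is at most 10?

f=1: 14 faults
f=2: 9 faults
f=3: 8 faults
f=4: 7 faults
f=5: 7 faults
f=6: 7 faults
f=7: 7 faults
Smallest f with faults ≤ 10 is 2.

2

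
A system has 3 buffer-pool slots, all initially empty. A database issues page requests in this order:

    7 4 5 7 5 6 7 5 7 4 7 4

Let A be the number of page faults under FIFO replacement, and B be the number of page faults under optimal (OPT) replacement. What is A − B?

1

Under FIFO: F F F . . F F . . F . . → 6 faults.
Under OPT: F F F . . F . . . F . . → 5 faults.
A − B = 6 − 5 = 1.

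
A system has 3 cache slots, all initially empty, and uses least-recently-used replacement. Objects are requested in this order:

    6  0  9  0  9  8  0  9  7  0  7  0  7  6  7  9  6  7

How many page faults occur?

7

6: miss, frames {6}
0: miss, frames {6,0}
9: miss, frames {6,0,9}
0: hit
9: hit
8: miss, evict 6, frames {0,9,8}
0: hit
9: hit
7: miss, evict 8, frames {0,9,7}
0: hit
7: hit
0: hit
7: hit
6: miss, evict 9, frames {0,7,6}
7: hit
9: miss, evict 0, frames {6,7,9}
6: hit
7: hit
Page faults: 7.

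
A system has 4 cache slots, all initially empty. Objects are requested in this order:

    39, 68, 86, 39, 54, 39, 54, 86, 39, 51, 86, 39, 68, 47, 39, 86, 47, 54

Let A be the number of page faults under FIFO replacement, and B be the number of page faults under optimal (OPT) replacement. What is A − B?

3

Under FIFO: F F F . F . . . . F . F F F . F . F → 10 faults.
Under OPT: F F F . F . . . . F . . . F . . . F → 7 faults.
A − B = 10 − 7 = 3.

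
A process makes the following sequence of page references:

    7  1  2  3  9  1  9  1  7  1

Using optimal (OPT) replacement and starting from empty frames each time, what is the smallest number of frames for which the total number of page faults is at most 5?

3

f=1: 10 faults
f=2: 6 faults
f=3: 5 faults
f=4: 5 faults
f=5: 5 faults
Smallest f with faults ≤ 5 is 3.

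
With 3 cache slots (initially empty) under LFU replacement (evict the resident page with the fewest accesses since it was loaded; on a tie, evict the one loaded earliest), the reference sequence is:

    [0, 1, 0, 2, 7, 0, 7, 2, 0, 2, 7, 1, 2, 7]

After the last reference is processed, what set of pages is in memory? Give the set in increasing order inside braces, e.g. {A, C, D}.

{0, 2, 7}

0 -> miss, frames {0}
1 -> miss, frames {0,1}
0 -> hit
2 -> miss, frames {0,1,2}
7 -> miss, evict 1, frames {0,2,7}
0 -> hit
7 -> hit
2 -> hit
0 -> hit
2 -> hit
7 -> hit
1 -> miss, evict 2, frames {0,7,1}
2 -> miss, evict 1, frames {0,7,2}
7 -> hit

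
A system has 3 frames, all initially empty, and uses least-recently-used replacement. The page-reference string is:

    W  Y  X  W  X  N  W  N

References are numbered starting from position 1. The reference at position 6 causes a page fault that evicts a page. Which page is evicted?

pos 1: W: fault, frames [W]
pos 2: Y: fault, frames [W, Y]
pos 3: X: fault, frames [W, Y, X]
pos 4: W: hit
pos 5: X: hit
pos 6: N: fault, evict Y, frames [W, X, N]
At position 6, page Y is evicted.

Y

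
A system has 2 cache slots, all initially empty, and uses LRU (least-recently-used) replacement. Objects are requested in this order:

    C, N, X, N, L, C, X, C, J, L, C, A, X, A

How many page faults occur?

11

C -> miss, frames {C}
N -> miss, frames {C,N}
X -> miss, evict C, frames {N,X}
N -> hit
L -> miss, evict X, frames {N,L}
C -> miss, evict N, frames {L,C}
X -> miss, evict L, frames {C,X}
C -> hit
J -> miss, evict X, frames {C,J}
L -> miss, evict C, frames {J,L}
C -> miss, evict J, frames {L,C}
A -> miss, evict L, frames {C,A}
X -> miss, evict C, frames {A,X}
A -> hit
Page faults: 11.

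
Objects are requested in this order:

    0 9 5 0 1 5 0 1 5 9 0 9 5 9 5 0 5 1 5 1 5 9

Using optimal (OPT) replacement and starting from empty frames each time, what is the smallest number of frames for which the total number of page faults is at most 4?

4

f=1: 22 faults
f=2: 11 faults
f=3: 6 faults
f=4: 4 faults
Smallest f with faults ≤ 4 is 4.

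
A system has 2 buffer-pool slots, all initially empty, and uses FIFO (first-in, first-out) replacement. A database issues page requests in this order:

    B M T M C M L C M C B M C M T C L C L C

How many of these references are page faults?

14

B: fault, frames (B)
M: fault, frames (B M)
T: fault, evict B, frames (M T)
M: hit
C: fault, evict M, frames (T C)
M: fault, evict T, frames (C M)
L: fault, evict C, frames (M L)
C: fault, evict M, frames (L C)
M: fault, evict L, frames (C M)
C: hit
B: fault, evict C, frames (M B)
M: hit
C: fault, evict M, frames (B C)
M: fault, evict B, frames (C M)
T: fault, evict C, frames (M T)
C: fault, evict M, frames (T C)
L: fault, evict T, frames (C L)
C: hit
L: hit
C: hit
Page faults: 14.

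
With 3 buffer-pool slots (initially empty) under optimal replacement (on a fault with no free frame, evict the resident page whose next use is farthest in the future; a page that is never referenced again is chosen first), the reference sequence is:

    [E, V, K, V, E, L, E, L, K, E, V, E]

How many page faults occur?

E -> miss, frames {E}
V -> miss, frames {E,V}
K -> miss, frames {E,V,K}
V -> hit
E -> hit
L -> miss, evict V, frames {E,K,L}
E -> hit
L -> hit
K -> hit
E -> hit
V -> miss, evict L, frames {E,K,V}
E -> hit
Page faults: 5.

5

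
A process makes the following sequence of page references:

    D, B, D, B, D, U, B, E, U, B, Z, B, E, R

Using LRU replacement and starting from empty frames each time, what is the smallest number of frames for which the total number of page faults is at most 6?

4

f=1: 14 faults
f=2: 10 faults
f=3: 7 faults
f=4: 6 faults
f=5: 6 faults
f=6: 6 faults
Smallest f with faults ≤ 6 is 4.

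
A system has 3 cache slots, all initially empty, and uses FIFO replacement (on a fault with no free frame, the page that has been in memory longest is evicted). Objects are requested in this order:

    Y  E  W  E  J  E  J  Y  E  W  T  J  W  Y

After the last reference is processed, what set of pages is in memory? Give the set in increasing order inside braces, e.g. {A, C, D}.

{J, T, Y}

Y -> fault, frames {Y}
E -> fault, frames {Y,E}
W -> fault, frames {Y,E,W}
E -> hit
J -> fault, evict Y, frames {E,W,J}
E -> hit
J -> hit
Y -> fault, evict E, frames {W,J,Y}
E -> fault, evict W, frames {J,Y,E}
W -> fault, evict J, frames {Y,E,W}
T -> fault, evict Y, frames {E,W,T}
J -> fault, evict E, frames {W,T,J}
W -> hit
Y -> fault, evict W, frames {T,J,Y}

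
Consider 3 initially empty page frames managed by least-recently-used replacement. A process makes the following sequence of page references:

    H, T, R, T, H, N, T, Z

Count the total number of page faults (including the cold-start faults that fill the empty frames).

5

H -> fault, frames (H)
T -> fault, frames (H T)
R -> fault, frames (H T R)
T -> hit
H -> hit
N -> fault, evict R, frames (T H N)
T -> hit
Z -> fault, evict H, frames (N T Z)
Page faults: 5.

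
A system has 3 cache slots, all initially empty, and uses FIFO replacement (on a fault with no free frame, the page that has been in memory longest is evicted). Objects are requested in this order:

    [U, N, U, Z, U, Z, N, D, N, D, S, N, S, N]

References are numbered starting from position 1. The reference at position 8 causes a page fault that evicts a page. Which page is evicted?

pos 1: U: miss, frames [U]
pos 2: N: miss, frames [U, N]
pos 3: U: hit
pos 4: Z: miss, frames [U, N, Z]
pos 5: U: hit
pos 6: Z: hit
pos 7: N: hit
pos 8: D: miss, evict U, frames [N, Z, D]
At position 8, page U is evicted.

U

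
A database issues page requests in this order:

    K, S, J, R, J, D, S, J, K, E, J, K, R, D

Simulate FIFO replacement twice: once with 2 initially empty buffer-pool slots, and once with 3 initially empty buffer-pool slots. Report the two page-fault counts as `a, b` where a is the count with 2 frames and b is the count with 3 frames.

2 frames: F F F F . F F F F F F F F F → 13 faults.
3 frames: F F F F . F F F F F . . F F → 11 faults.
11 < 13: adding a frame reduced faults, as is typical.

13, 11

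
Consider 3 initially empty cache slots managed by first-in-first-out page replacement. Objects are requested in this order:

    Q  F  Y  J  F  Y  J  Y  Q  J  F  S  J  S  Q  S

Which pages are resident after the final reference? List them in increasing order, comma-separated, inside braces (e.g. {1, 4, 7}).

Q: miss, frames {Q}
F: miss, frames {Q,F}
Y: miss, frames {Q,F,Y}
J: miss, evict Q, frames {F,Y,J}
F: hit
Y: hit
J: hit
Y: hit
Q: miss, evict F, frames {Y,J,Q}
J: hit
F: miss, evict Y, frames {J,Q,F}
S: miss, evict J, frames {Q,F,S}
J: miss, evict Q, frames {F,S,J}
S: hit
Q: miss, evict F, frames {S,J,Q}
S: hit

{J, Q, S}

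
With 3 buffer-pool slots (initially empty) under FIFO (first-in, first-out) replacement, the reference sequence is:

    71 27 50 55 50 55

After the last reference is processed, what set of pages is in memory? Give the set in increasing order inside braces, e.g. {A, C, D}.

71 -> fault, frames {71}
27 -> fault, frames {71,27}
50 -> fault, frames {71,27,50}
55 -> fault, evict 71, frames {27,50,55}
50 -> hit
55 -> hit

{27, 50, 55}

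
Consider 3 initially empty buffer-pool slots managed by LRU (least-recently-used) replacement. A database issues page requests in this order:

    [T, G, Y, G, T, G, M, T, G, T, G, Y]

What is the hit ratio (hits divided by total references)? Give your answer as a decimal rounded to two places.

T → fault, frames (T)
G → fault, frames (T G)
Y → fault, frames (T G Y)
G → hit
T → hit
G → hit
M → fault, evict Y, frames (T G M)
T → hit
G → hit
T → hit
G → hit
Y → fault, evict M, frames (T G Y)
Hits: 7 of 12 references → 7/12 = 0.5833.

0.58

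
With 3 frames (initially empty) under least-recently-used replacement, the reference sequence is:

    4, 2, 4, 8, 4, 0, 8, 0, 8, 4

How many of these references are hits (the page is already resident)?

4 → fault, frames {4}
2 → fault, frames {4,2}
4 → hit
8 → fault, frames {2,4,8}
4 → hit
0 → fault, evict 2, frames {8,4,0}
8 → hit
0 → hit
8 → hit
4 → hit
Hits: 6.

6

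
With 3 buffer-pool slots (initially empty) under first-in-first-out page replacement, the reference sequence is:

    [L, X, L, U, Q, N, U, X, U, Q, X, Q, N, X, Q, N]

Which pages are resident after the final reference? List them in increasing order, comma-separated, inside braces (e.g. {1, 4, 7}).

{N, Q, X}

L → miss, frames [L]
X → miss, frames [L, X]
L → hit
U → miss, frames [L, X, U]
Q → miss, evict L, frames [X, U, Q]
N → miss, evict X, frames [U, Q, N]
U → hit
X → miss, evict U, frames [Q, N, X]
U → miss, evict Q, frames [N, X, U]
Q → miss, evict N, frames [X, U, Q]
X → hit
Q → hit
N → miss, evict X, frames [U, Q, N]
X → miss, evict U, frames [Q, N, X]
Q → hit
N → hit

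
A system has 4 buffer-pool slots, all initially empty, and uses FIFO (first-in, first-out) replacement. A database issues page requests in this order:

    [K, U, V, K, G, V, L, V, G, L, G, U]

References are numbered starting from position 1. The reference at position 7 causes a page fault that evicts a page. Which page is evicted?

pos 1: K -> fault, frames {K}
pos 2: U -> fault, frames {K,U}
pos 3: V -> fault, frames {K,U,V}
pos 4: K -> hit
pos 5: G -> fault, frames {K,U,V,G}
pos 6: V -> hit
pos 7: L -> fault, evict K, frames {U,V,G,L}
At position 7, page K is evicted.

K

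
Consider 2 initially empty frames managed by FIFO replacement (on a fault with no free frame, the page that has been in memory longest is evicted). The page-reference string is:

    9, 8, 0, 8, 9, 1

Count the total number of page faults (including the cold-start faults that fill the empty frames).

5

9 → miss, frames {9}
8 → miss, frames {9,8}
0 → miss, evict 9, frames {8,0}
8 → hit
9 → miss, evict 8, frames {0,9}
1 → miss, evict 0, frames {9,1}
Page faults: 5.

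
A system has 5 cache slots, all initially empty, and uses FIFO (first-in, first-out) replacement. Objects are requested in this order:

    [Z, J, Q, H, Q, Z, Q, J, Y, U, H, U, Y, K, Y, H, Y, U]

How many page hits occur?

Z: fault, frames {Z}
J: fault, frames {Z,J}
Q: fault, frames {Z,J,Q}
H: fault, frames {Z,J,Q,H}
Q: hit
Z: hit
Q: hit
J: hit
Y: fault, frames {Z,J,Q,H,Y}
U: fault, evict Z, frames {J,Q,H,Y,U}
H: hit
U: hit
Y: hit
K: fault, evict J, frames {Q,H,Y,U,K}
Y: hit
H: hit
Y: hit
U: hit
Hits: 11.

11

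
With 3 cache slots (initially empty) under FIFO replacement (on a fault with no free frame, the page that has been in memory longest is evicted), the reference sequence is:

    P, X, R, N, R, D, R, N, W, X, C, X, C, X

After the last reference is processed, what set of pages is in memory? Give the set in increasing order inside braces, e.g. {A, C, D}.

P → fault, frames {P}
X → fault, frames {P,X}
R → fault, frames {P,X,R}
N → fault, evict P, frames {X,R,N}
R → hit
D → fault, evict X, frames {R,N,D}
R → hit
N → hit
W → fault, evict R, frames {N,D,W}
X → fault, evict N, frames {D,W,X}
C → fault, evict D, frames {W,X,C}
X → hit
C → hit
X → hit

{C, W, X}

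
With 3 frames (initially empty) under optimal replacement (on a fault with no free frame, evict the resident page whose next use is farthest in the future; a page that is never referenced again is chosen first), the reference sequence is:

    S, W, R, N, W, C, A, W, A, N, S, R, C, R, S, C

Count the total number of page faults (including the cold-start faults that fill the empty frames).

S → miss, frames [S]
W → miss, frames [S, W]
R → miss, frames [S, W, R]
N → miss, evict R, frames [S, W, N]
W → hit
C → miss, evict S, frames [W, N, C]
A → miss, evict C, frames [W, N, A]
W → hit
A → hit
N → hit
S → miss, evict A, frames [W, N, S]
R → miss, evict N, frames [W, S, R]
C → miss, evict W, frames [S, R, C]
R → hit
S → hit
C → hit
Page faults: 9.

9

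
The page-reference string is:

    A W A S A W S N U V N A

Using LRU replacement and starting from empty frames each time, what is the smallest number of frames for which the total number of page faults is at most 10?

2

f=1: 12 faults
f=2: 10 faults
f=3: 7 faults
f=4: 7 faults
f=5: 7 faults
f=6: 6 faults
Smallest f with faults ≤ 10 is 2.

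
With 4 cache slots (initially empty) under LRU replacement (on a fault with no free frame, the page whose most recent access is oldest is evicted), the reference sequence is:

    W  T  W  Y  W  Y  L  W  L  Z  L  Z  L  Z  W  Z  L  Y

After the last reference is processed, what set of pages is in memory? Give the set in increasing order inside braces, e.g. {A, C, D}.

W -> fault, frames {W}
T -> fault, frames {W,T}
W -> hit
Y -> fault, frames {T,W,Y}
W -> hit
Y -> hit
L -> fault, frames {T,W,Y,L}
W -> hit
L -> hit
Z -> fault, evict T, frames {Y,W,L,Z}
L -> hit
Z -> hit
L -> hit
Z -> hit
W -> hit
Z -> hit
L -> hit
Y -> hit

{L, W, Y, Z}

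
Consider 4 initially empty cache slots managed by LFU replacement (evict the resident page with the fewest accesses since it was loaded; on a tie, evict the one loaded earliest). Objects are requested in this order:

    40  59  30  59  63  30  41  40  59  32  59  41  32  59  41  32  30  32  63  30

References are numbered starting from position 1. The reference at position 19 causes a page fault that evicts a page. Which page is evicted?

pos 1: 40: miss, frames (40)
pos 2: 59: miss, frames (40 59)
pos 3: 30: miss, frames (40 59 30)
pos 4: 59: hit
pos 5: 63: miss, frames (40 59 30 63)
pos 6: 30: hit
pos 7: 41: miss, evict 40, frames (59 30 63 41)
pos 8: 40: miss, evict 63, frames (59 30 41 40)
pos 9: 59: hit
pos 10: 32: miss, evict 41, frames (59 30 40 32)
pos 11: 59: hit
pos 12: 41: miss, evict 40, frames (59 30 32 41)
pos 13: 32: hit
pos 14: 59: hit
pos 15: 41: hit
pos 16: 32: hit
pos 17: 30: hit
pos 18: 32: hit
pos 19: 63: miss, evict 41, frames (59 30 32 63)
At position 19, page 41 is evicted.

41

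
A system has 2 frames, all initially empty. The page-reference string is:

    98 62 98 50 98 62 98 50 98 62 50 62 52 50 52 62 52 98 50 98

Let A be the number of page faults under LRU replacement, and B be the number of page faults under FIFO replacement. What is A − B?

-1

Under LRU: F F . F . F . F . F F . F F . F . F F . → 12 faults.
Under FIFO: F F . F F F . F F F F . F . . F . F F . → 13 faults.
A − B = 12 − 13 = -1.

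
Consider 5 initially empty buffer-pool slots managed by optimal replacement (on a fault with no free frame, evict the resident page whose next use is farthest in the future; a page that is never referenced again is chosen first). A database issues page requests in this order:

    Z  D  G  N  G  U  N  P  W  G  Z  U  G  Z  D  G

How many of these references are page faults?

7

Z: miss, frames (Z)
D: miss, frames (Z D)
G: miss, frames (Z D G)
N: miss, frames (Z D G N)
G: hit
U: miss, frames (Z D G N U)
N: hit
P: miss, evict N, frames (Z D G U P)
W: miss, evict P, frames (Z D G U W)
G: hit
Z: hit
U: hit
G: hit
Z: hit
D: hit
G: hit
Page faults: 7.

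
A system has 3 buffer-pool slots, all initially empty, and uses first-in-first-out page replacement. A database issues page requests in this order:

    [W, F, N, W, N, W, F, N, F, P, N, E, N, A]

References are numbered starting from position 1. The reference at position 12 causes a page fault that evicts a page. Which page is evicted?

F

pos 1: W: fault, frames [W]
pos 2: F: fault, frames [W, F]
pos 3: N: fault, frames [W, F, N]
pos 4: W: hit
pos 5: N: hit
pos 6: W: hit
pos 7: F: hit
pos 8: N: hit
pos 9: F: hit
pos 10: P: fault, evict W, frames [F, N, P]
pos 11: N: hit
pos 12: E: fault, evict F, frames [N, P, E]
At position 12, page F is evicted.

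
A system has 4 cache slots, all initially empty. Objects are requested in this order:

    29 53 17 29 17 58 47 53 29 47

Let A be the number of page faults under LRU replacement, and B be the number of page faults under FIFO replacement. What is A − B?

1

Under LRU: F F F . . F F F F . → 7 faults.
Under FIFO: F F F . . F F . F . → 6 faults.
A − B = 7 − 6 = 1.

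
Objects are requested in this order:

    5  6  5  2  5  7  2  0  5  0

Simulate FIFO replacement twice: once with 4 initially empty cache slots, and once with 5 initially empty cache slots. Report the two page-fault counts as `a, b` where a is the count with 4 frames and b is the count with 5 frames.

6, 5

4 frames: F F . F . F . F F . → 6 faults.
5 frames: F F . F . F . F . . → 5 faults.
5 < 6: adding a frame reduced faults, as is typical.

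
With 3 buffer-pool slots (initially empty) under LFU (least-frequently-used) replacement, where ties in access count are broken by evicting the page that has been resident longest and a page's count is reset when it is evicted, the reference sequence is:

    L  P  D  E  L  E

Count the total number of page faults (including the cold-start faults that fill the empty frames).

L: fault, frames {L}
P: fault, frames {L,P}
D: fault, frames {L,P,D}
E: fault, evict L, frames {P,D,E}
L: fault, evict P, frames {D,E,L}
E: hit
Page faults: 5.

5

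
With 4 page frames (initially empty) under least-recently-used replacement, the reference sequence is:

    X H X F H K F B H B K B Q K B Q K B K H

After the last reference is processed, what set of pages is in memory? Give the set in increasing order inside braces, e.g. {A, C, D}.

X → miss, frames [X]
H → miss, frames [X, H]
X → hit
F → miss, frames [H, X, F]
H → hit
K → miss, frames [X, F, H, K]
F → hit
B → miss, evict X, frames [H, K, F, B]
H → hit
B → hit
K → hit
B → hit
Q → miss, evict F, frames [H, K, B, Q]
K → hit
B → hit
Q → hit
K → hit
B → hit
K → hit
H → hit

{B, H, K, Q}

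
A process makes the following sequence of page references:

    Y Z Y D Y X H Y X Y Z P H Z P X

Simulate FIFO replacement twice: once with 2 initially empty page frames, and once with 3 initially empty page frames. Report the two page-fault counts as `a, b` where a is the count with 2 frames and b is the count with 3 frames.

2 frames: F F . F F F F F F . F F F F F F → 14 faults.
3 frames: F F . F . F F F . . F F F . . F → 10 faults.
10 < 14: adding a frame reduced faults, as is typical.

14, 10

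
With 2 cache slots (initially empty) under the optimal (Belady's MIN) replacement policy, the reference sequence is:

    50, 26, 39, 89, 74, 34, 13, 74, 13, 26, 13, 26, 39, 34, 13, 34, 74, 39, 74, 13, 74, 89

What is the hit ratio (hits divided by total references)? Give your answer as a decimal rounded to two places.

0.36

50 -> miss, frames [50]
26 -> miss, frames [50, 26]
39 -> miss, evict 50, frames [26, 39]
89 -> miss, evict 39, frames [26, 89]
74 -> miss, evict 89, frames [26, 74]
34 -> miss, evict 26, frames [74, 34]
13 -> miss, evict 34, frames [74, 13]
74 -> hit
13 -> hit
26 -> miss, evict 74, frames [13, 26]
13 -> hit
26 -> hit
39 -> miss, evict 26, frames [13, 39]
34 -> miss, evict 39, frames [13, 34]
13 -> hit
34 -> hit
74 -> miss, evict 34, frames [13, 74]
39 -> miss, evict 13, frames [74, 39]
74 -> hit
13 -> miss, evict 39, frames [74, 13]
74 -> hit
89 -> miss, evict 13, frames [74, 89]
Hits: 8 of 22 references → 8/22 = 0.3636.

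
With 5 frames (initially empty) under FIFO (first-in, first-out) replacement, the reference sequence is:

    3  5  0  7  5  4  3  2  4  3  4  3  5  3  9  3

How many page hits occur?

3 → fault, frames (3)
5 → fault, frames (3 5)
0 → fault, frames (3 5 0)
7 → fault, frames (3 5 0 7)
5 → hit
4 → fault, frames (3 5 0 7 4)
3 → hit
2 → fault, evict 3, frames (5 0 7 4 2)
4 → hit
3 → fault, evict 5, frames (0 7 4 2 3)
4 → hit
3 → hit
5 → fault, evict 0, frames (7 4 2 3 5)
3 → hit
9 → fault, evict 7, frames (4 2 3 5 9)
3 → hit
Hits: 7.

7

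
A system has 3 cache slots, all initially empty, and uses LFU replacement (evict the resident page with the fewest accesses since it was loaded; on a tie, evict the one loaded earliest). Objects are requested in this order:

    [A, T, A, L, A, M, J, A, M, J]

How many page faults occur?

5

A: fault, frames {A}
T: fault, frames {A,T}
A: hit
L: fault, frames {A,T,L}
A: hit
M: fault, evict T, frames {A,L,M}
J: fault, evict L, frames {A,M,J}
A: hit
M: hit
J: hit
Page faults: 5.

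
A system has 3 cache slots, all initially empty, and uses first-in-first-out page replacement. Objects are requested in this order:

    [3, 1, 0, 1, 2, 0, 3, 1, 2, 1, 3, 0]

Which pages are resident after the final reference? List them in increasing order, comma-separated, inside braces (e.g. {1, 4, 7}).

3: miss, frames [3]
1: miss, frames [3, 1]
0: miss, frames [3, 1, 0]
1: hit
2: miss, evict 3, frames [1, 0, 2]
0: hit
3: miss, evict 1, frames [0, 2, 3]
1: miss, evict 0, frames [2, 3, 1]
2: hit
1: hit
3: hit
0: miss, evict 2, frames [3, 1, 0]

{0, 1, 3}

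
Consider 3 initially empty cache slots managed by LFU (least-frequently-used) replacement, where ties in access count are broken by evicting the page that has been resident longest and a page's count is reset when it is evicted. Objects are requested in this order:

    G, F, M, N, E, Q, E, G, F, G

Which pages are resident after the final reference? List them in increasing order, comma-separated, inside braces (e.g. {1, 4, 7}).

G → fault, frames {G}
F → fault, frames {G,F}
M → fault, frames {G,F,M}
N → fault, evict G, frames {F,M,N}
E → fault, evict F, frames {M,N,E}
Q → fault, evict M, frames {N,E,Q}
E → hit
G → fault, evict N, frames {E,Q,G}
F → fault, evict Q, frames {E,G,F}
G → hit

{E, F, G}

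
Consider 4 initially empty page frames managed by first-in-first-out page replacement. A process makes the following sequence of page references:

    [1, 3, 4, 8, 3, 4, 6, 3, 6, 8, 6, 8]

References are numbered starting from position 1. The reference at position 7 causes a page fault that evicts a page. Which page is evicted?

1

pos 1: 1 -> fault, frames [1]
pos 2: 3 -> fault, frames [1, 3]
pos 3: 4 -> fault, frames [1, 3, 4]
pos 4: 8 -> fault, frames [1, 3, 4, 8]
pos 5: 3 -> hit
pos 6: 4 -> hit
pos 7: 6 -> fault, evict 1, frames [3, 4, 8, 6]
At position 7, page 1 is evicted.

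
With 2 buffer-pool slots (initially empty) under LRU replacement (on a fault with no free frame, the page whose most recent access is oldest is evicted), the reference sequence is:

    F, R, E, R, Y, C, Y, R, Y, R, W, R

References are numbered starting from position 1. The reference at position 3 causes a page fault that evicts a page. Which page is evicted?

F

pos 1: F: miss, frames [F]
pos 2: R: miss, frames [F, R]
pos 3: E: miss, evict F, frames [R, E]
At position 3, page F is evicted.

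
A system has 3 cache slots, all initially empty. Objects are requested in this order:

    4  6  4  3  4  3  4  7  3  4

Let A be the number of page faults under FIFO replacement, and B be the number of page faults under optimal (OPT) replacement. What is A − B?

Under FIFO: F F . F . . . F . F → 5 faults.
Under OPT: F F . F . . . F . . → 4 faults.
A − B = 5 − 4 = 1.

1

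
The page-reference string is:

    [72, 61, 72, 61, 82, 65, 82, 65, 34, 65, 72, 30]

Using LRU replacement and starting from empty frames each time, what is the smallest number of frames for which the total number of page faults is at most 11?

f=1: 12 faults
f=2: 7 faults
f=3: 7 faults
f=4: 7 faults
f=5: 6 faults
f=6: 6 faults
Smallest f with faults ≤ 11 is 2.

2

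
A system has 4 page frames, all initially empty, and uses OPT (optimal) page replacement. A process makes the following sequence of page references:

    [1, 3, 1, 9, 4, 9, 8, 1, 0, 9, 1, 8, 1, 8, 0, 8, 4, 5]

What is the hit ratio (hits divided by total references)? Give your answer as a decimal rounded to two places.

1: fault, frames [1]
3: fault, frames [1, 3]
1: hit
9: fault, frames [1, 3, 9]
4: fault, frames [1, 3, 9, 4]
9: hit
8: fault, evict 3, frames [1, 9, 4, 8]
1: hit
0: fault, evict 4, frames [1, 9, 8, 0]
9: hit
1: hit
8: hit
1: hit
8: hit
0: hit
8: hit
4: fault, evict 0, frames [1, 9, 8, 4]
5: fault, evict 4, frames [1, 9, 8, 5]
Hits: 10 of 18 references → 10/18 = 0.5556.

0.56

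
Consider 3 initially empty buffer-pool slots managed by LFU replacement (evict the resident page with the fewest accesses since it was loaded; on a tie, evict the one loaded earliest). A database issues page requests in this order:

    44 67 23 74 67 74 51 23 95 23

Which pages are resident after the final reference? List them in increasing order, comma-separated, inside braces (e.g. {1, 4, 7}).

44 -> miss, frames {44}
67 -> miss, frames {44,67}
23 -> miss, frames {44,67,23}
74 -> miss, evict 44, frames {67,23,74}
67 -> hit
74 -> hit
51 -> miss, evict 23, frames {67,74,51}
23 -> miss, evict 51, frames {67,74,23}
95 -> miss, evict 23, frames {67,74,95}
23 -> miss, evict 95, frames {67,74,23}

{23, 67, 74}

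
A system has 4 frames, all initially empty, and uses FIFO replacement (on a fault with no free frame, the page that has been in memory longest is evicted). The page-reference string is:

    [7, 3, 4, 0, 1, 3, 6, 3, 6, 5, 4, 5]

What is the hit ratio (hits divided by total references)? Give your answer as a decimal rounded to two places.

7 → miss, frames (7)
3 → miss, frames (7 3)
4 → miss, frames (7 3 4)
0 → miss, frames (7 3 4 0)
1 → miss, evict 7, frames (3 4 0 1)
3 → hit
6 → miss, evict 3, frames (4 0 1 6)
3 → miss, evict 4, frames (0 1 6 3)
6 → hit
5 → miss, evict 0, frames (1 6 3 5)
4 → miss, evict 1, frames (6 3 5 4)
5 → hit
Hits: 3 of 12 references → 3/12 = 0.2500.

0.25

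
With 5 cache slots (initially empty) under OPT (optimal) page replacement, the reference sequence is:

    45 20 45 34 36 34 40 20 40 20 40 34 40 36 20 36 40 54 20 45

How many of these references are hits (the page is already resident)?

14

45 → miss, frames [45]
20 → miss, frames [45, 20]
45 → hit
34 → miss, frames [45, 20, 34]
36 → miss, frames [45, 20, 34, 36]
34 → hit
40 → miss, frames [45, 20, 34, 36, 40]
20 → hit
40 → hit
20 → hit
40 → hit
34 → hit
40 → hit
36 → hit
20 → hit
36 → hit
40 → hit
54 → miss, evict 40, frames [45, 20, 34, 36, 54]
20 → hit
45 → hit
Hits: 14.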